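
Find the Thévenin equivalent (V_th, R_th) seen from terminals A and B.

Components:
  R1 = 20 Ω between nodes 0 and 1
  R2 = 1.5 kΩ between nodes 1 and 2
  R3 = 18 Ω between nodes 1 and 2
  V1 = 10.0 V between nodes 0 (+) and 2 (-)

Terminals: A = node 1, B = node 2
Step 1 — V_th is the open-circuit voltage V_A - V_B (nothing connected across the terminals).
Nodal analysis, taking node 2 as the 0 V reference.
Source V1 fixes V_0 = 10 V.
KCL at each unknown node (sum of currents leaving = 0; resistances in Ω):
  Node 1: (V_1 - 10)/20 + (V_1 - 0)/1500 + (V_1 - 0)/18 = 0
Collecting terms: 0.1062 × V_1 = 0.5  =>  V_1 = 4.707 V
V_th = V_1 - V_2 = 4.707 - 0 = 4.707 V
Step 2 — R_th: zero the source — replace V1 by a short circuit (node 2 merges into node 0) — and find the resistance seen between A (node 1) and B (node 0).
Reduce the network between node 1 (A) and node 0 (B) by series/parallel combination:
  Rp1 = R1 ‖ R2 ‖ R3 (parallel, all between nodes 0 and 1) = 1/(1/20 + 1/1500 + 1/18) = 9.414 Ω
R_th = 9.414 Ω

Final answer: V_th = 4.707 V, R_th = 9.414 Ω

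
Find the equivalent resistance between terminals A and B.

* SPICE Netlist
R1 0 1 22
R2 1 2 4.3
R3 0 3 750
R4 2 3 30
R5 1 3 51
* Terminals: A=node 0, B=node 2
The network is not a plain series/parallel combination. Inject a 1 A test current into terminal A (node 0) and return it from terminal B (node 2); then R_eq = V_A / (1 A).
Nodal analysis, taking node 2 as the 0 V reference.
Current source I_test pushes 1 A into node 0 and draws it out of node 2.
KCL at each unknown node (sum of currents leaving = 0; resistances in Ω):
  Node 0: (V_0 - V_1)/22 + (V_0 - V_3)/750 - 1 = 0
  Node 1: (V_1 - V_0)/22 + (V_1 - 0)/4.3 + (V_1 - V_3)/51 = 0
  Node 3: (V_3 - V_0)/750 + (V_3 - V_1)/51 + (V_3 - 0)/30 = 0
Collecting terms (coefficients in siemens):
  0.04679·V_0 - 0.04545·V_1 - 0.001333·V_3 = 1
  0.2976·V_1 - 0.04545·V_0 - 0.01961·V_3 = 0
  0.05427·V_3 - 0.001333·V_0 - 0.01961·V_1 = 0
Solving these 3 simultaneous equations (Gaussian elimination) gives:
  V_0 = 25.32 V, V_1 = 4.004 V, V_3 = 2.068 V
R_eq = V_0 / 1 A = 25.32 Ω

Final answer: 25.32 Ω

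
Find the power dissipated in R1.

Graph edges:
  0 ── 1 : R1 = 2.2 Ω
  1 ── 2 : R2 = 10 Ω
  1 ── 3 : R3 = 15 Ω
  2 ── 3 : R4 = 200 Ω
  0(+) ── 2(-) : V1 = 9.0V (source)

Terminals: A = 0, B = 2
Nodal analysis, taking node 2 as the 0 V reference.
Source V1 fixes V_0 = 9 V.
KCL at each unknown node (sum of currents leaving = 0; resistances in Ω):
  Node 1: (V_1 - 9)/2.2 + (V_1 - 0)/10 + (V_1 - V_3)/15 = 0
  Node 3: (V_3 - V_1)/15 + (V_3 - 0)/200 = 0
Collecting terms (coefficients in siemens):
  0.6212·V_1 - 0.06667·V_3 = 4.091
  0.07167·V_3 - 0.06667·V_1 = 0
Determinant D = (0.6212)(0.07167) - (-0.06667)(-0.06667) = 0.04008
V_1 = [(4.091)(0.07167) - (-0.06667)(0)]/D = 7.316 V
V_3 = [(0.6212)(0) - (4.091)(-0.06667)]/D = 6.805 V
I_R1 = (V_0 - V_1)/R1 = (9 - 7.316)/2.2 = 0.7656 A
P_R1 = I_R1² × R1 = (0.7656)² × 2.2 = 1.29 W

Final answer: 1.29 W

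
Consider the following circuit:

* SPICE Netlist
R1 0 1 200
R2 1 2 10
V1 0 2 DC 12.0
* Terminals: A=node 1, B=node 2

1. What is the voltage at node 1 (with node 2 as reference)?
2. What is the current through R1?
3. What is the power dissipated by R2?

Nodal analysis, taking node 2 as the 0 V reference.
Source V1 fixes V_0 = 12 V.
KCL at each unknown node (sum of currents leaving = 0; resistances in Ω):
  Node 1: (V_1 - 12)/200 + (V_1 - 0)/10 = 0
Collecting terms: 0.105 × V_1 = 0.06  =>  V_1 = 0.5714 V
Part 1:
  Read off the nodal solution: V_1 = 0.5714 V
Part 2:
  I_R1 = (V_0 - V_1)/R1 = (12 - 0.5714)/200 = 0.05714 A
  Magnitude: I_R1 = 0.05714 A
Part 3:
  I_R2 = (V_1 - V_2)/R2 = (0.5714 - 0)/10 = 0.05714 A
  P_R2 = I_R2² × R2 = (0.05714)² × 10 = 0.03265 W

Final answers:
1. V_1 = 0.5714 V
2. I_R1 = 0.05714 A
3. P_R2 = 0.03265 W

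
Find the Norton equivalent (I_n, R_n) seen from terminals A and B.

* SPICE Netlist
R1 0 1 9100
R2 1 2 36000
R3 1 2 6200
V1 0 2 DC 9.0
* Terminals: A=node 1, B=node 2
Find the Thévenin equivalent first; then I_n = V_th/R_th and R_n = R_th.
Step 1 — V_th is the open-circuit voltage V_A - V_B (nothing connected across the terminals).
Nodal analysis, taking node 2 as the 0 V reference.
Source V1 fixes V_0 = 9 V.
KCL at each unknown node (sum of currents leaving = 0; resistances in Ω):
  Node 1: (V_1 - 9)/9100 + (V_1 - 0)/36000 + (V_1 - 0)/6200 = 0
Collecting terms: 0.000299 × V_1 = 0.000989  =>  V_1 = 3.308 V
V_th = V_1 - V_2 = 3.308 - 0 = 3.308 V
Step 2 — R_th: zero the source — replace V1 by a short circuit (node 2 merges into node 0) — and find the resistance seen between A (node 1) and B (node 0).
Reduce the network between node 1 (A) and node 0 (B) by series/parallel combination:
  Rp1 = R1 ‖ R2 ‖ R3 (parallel, all between nodes 0 and 1) = 1/(1/9100 + 1/36000 + 1/6200) = 3345 Ω
R_th = 3.345 kΩ
I_n = V_th/R_th = 3.308/3345 = 0.000989 A, and R_n = R_th = 3.345 kΩ

Final answer: I_n = 0.000989 A, R_n = 3.345 kΩ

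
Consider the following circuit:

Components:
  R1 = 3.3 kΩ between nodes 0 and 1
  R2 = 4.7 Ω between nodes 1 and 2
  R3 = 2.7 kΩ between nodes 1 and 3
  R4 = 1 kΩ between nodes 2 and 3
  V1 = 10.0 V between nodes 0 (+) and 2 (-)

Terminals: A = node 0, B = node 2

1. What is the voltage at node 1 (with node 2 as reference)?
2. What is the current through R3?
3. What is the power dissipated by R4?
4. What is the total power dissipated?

Nodal analysis, taking node 2 as the 0 V reference.
Source V1 fixes V_0 = 10 V.
KCL at each unknown node (sum of currents leaving = 0; resistances in Ω):
  Node 1: (V_1 - 10)/3300 + (V_1 - 0)/4.7 + (V_1 - V_3)/2700 = 0
  Node 3: (V_3 - V_1)/2700 + (V_3 - 0)/1000 = 0
Collecting terms (coefficients in siemens):
  0.2134·V_1 - 0.0003704·V_3 = 0.00303
  0.00137·V_3 - 0.0003704·V_1 = 0
Determinant D = (0.2134)(0.00137) - (-0.0003704)(-0.0003704) = 0.0002924
V_1 = [(0.00303)(0.00137) - (-0.0003704)(0)]/D = 0.0142 V
V_3 = [(0.2134)(0) - (0.00303)(-0.0003704)]/D = 0.003839 V
Part 1:
  Read off the nodal solution: V_1 = 0.0142 V
Part 2:
  I_R3 = (V_1 - V_3)/R3 = (0.0142 - 0.003839)/2700 = 0.000003839 A
  Magnitude: I_R3 = 0.000003839 A
Part 3:
  I_R4 = (V_2 - V_3)/R4 = (0 - 0.003839)/1000 = -0.000003839 A
  P_R4 = I_R4² × R4 = (-0.000003839)² × 1000 = 0.00000001474 W
Part 4:
  Power in each resistor, P = (ΔV)²/R:
    P_R1 = (10 - 0.0142)²/3300 = 0.03022 W
    P_R2 = (0.0142 - 0)²/4.7 = 0.00004293 W
    P_R3 = (0.0142 - 0.003839)²/2700 = 0.00000003979 W
    P_R4 = (0 - 0.003839)²/1000 = 0.00000001474 W
  P_total = P_R1 + P_R2 + P_R3 + P_R4 = 0.03026 W

Final answers:
1. V_1 = 0.0142 V
2. I_R3 = 3.839e-06 A
3. P_R4 = 1.474e-08 W
4. P_total = 0.03026 W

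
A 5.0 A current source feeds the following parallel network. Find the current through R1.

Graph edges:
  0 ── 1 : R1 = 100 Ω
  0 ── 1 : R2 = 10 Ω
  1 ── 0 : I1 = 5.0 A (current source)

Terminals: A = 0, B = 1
All resistors sit directly between nodes 0 and 1, so they are in parallel and share one voltage V; the full source current 5 A splits among them.
1/R_par = 1/100 + 1/10 = 0.11 S  =>  R_par = 9.091 Ω
V = I × R_par = 5 × 9.091 = 45.45 V
I_R1 = V/R1 = 45.45/100 = 0.4545 A

Final answer: 0.4545 A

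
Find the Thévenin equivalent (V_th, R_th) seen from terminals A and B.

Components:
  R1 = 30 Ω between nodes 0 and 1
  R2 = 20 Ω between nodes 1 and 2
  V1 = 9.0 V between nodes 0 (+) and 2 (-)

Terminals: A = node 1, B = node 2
Step 1 — V_th is the open-circuit voltage V_A - V_B (nothing connected across the terminals).
Nodal analysis, taking node 2 as the 0 V reference.
Source V1 fixes V_0 = 9 V.
KCL at each unknown node (sum of currents leaving = 0; resistances in Ω):
  Node 1: (V_1 - 9)/30 + (V_1 - 0)/20 = 0
Collecting terms: 0.08333 × V_1 = 0.3  =>  V_1 = 3.6 V
V_th = V_1 - V_2 = 3.6 - 0 = 3.6 V
Step 2 — R_th: zero the source — replace V1 by a short circuit (node 2 merges into node 0) — and find the resistance seen between A (node 1) and B (node 0).
Reduce the network between node 1 (A) and node 0 (B) by series/parallel combination:
  Rp1 = R1 ‖ R2 (parallel, both between nodes 0 and 1) = 1/(1/30 + 1/20) = 12 Ω
R_th = 12 Ω

Final answer: V_th = 3.6 V, R_th = 12 Ω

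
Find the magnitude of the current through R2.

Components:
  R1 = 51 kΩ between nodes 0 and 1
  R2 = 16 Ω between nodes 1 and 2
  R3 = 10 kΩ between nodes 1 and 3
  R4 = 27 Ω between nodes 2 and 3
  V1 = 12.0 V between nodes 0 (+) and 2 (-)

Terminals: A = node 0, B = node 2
Nodal analysis, taking node 2 as the 0 V reference.
Source V1 fixes V_0 = 12 V.
KCL at each unknown node (sum of currents leaving = 0; resistances in Ω):
  Node 1: (V_1 - 12)/51000 + (V_1 - 0)/16 + (V_1 - V_3)/10000 = 0
  Node 3: (V_3 - V_1)/10000 + (V_3 - 0)/27 = 0
Collecting terms (coefficients in siemens):
  0.06262·V_1 - 0.0001·V_3 = 0.0002353
  0.03714·V_3 - 0.0001·V_1 = 0
Determinant D = (0.06262)(0.03714) - (-0.0001)(-0.0001) = 0.002325
V_1 = [(0.0002353)(0.03714) - (-0.0001)(0)]/D = 0.003758 V
V_3 = [(0.06262)(0) - (0.0002353)(-0.0001)]/D = 0.00001012 V
I_R2 = (V_1 - V_2)/R2 = (0.003758 - 0)/16 = 0.0002348 A
|I_R2| = 0.0002348 A

Final answer: |I_R2| = 0.0002348 A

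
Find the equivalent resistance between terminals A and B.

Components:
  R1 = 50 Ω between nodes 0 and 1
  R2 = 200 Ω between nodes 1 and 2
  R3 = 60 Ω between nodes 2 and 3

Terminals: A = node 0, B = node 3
Reduce the network between node 0 (A) and node 3 (B) by series/parallel combination:
  Rs1 = R1 + R2 (series, joined only at node 1) = 50 + 200 = 250 Ω
  Rs2 = R3 + Rs1 (series, joined only at node 2) = 60 + 250 = 310 Ω
R_eq = 310 Ω

Final answer: 310 Ω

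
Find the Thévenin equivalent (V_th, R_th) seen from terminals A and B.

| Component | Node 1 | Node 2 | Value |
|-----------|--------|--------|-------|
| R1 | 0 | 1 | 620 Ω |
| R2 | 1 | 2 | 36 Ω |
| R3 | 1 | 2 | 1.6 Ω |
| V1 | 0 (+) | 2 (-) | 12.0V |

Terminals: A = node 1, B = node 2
Step 1 — V_th is the open-circuit voltage V_A - V_B (nothing connected across the terminals).
Nodal analysis, taking node 2 as the 0 V reference.
Source V1 fixes V_0 = 12 V.
KCL at each unknown node (sum of currents leaving = 0; resistances in Ω):
  Node 1: (V_1 - 12)/620 + (V_1 - 0)/36 + (V_1 - 0)/1.6 = 0
Collecting terms: 0.6544 × V_1 = 0.01935  =>  V_1 = 0.02958 V
V_th = V_1 - V_2 = 0.02958 - 0 = 0.02958 V
Step 2 — R_th: zero the source — replace V1 by a short circuit (node 2 merges into node 0) — and find the resistance seen between A (node 1) and B (node 0).
Reduce the network between node 1 (A) and node 0 (B) by series/parallel combination:
  Rp1 = R1 ‖ R2 ‖ R3 (parallel, all between nodes 0 and 1) = 1/(1/620 + 1/36 + 1/1.6) = 1.528 Ω
R_th = 1.528 Ω

Final answer: V_th = 0.02958 V, R_th = 1.528 Ω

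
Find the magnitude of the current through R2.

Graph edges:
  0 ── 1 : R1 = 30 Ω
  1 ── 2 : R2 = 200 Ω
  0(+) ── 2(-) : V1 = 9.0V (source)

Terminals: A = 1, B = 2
Nodal analysis, taking node 2 as the 0 V reference.
Source V1 fixes V_0 = 9 V.
KCL at each unknown node (sum of currents leaving = 0; resistances in Ω):
  Node 1: (V_1 - 9)/30 + (V_1 - 0)/200 = 0
Collecting terms: 0.03833 × V_1 = 0.3  =>  V_1 = 7.826 V
I_R2 = (V_1 - V_2)/R2 = (7.826 - 0)/200 = 0.03913 A
|I_R2| = 0.03913 A

Final answer: |I_R2| = 0.03913 A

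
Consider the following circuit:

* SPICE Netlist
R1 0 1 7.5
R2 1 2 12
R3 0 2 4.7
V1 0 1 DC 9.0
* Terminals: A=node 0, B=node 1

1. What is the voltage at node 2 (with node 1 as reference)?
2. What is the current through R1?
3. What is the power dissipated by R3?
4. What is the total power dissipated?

Nodal analysis, taking node 1 as the 0 V reference.
Source V1 fixes V_0 = 9 V.
KCL at each unknown node (sum of currents leaving = 0; resistances in Ω):
  Node 2: (V_2 - 0)/12 + (V_2 - 9)/4.7 = 0
Collecting terms: 0.2961 × V_2 = 1.915  =>  V_2 = 6.467 V
Part 1:
  Read off the nodal solution: V_2 = 6.467 V
Part 2:
  I_R1 = (V_0 - V_1)/R1 = (9 - 0)/7.5 = 1.2 A
  Magnitude: I_R1 = 1.2 A
Part 3:
  I_R3 = (V_0 - V_2)/R3 = (9 - 6.467)/4.7 = 0.5389 A
  P_R3 = I_R3² × R3 = (0.5389)² × 4.7 = 1.365 W
Part 4:
  Power in each resistor, P = (ΔV)²/R:
    P_R1 = (9 - 0)²/7.5 = 10.8 W
    P_R2 = (0 - 6.467)²/12 = 3.485 W
    P_R3 = (9 - 6.467)²/4.7 = 1.365 W
  P_total = P_R1 + P_R2 + P_R3 = 15.65 W

Final answers:
1. V_2 = 6.467 V
2. I_R1 = 1.2 A
3. P_R3 = 1.365 W
4. P_total = 15.65 W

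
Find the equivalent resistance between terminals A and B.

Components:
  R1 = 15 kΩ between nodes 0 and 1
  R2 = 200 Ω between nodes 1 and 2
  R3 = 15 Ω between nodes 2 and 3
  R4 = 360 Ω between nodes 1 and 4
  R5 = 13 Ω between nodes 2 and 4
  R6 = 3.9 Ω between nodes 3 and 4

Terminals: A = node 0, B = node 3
The network is not a plain series/parallel combination. Inject a 1 A test current into terminal A (node 0) and return it from terminal B (node 3); then R_eq = V_A / (1 A).
Nodal analysis, taking node 3 as the 0 V reference.
Current source I_test pushes 1 A into node 0 and draws it out of node 3.
KCL at each unknown node (sum of currents leaving = 0; resistances in Ω):
  Node 0: (V_0 - V_1)/15000 - 1 = 0
  Node 1: (V_1 - V_0)/15000 + (V_1 - V_2)/200 + (V_1 - V_4)/360 = 0
  Node 2: (V_2 - V_1)/200 + (V_2 - 0)/15 + (V_2 - V_4)/13 = 0
  Node 4: (V_4 - V_1)/360 + (V_4 - V_2)/13 + (V_4 - 0)/3.9 = 0
Collecting terms (coefficients in siemens):
  0.00006667·V_0 - 0.00006667·V_1 = 1
  0.007844·V_1 - 0.00006667·V_0 - 0.005·V_2 - 0.002778·V_4 = 0
  0.1486·V_2 - 0.005·V_1 - 0.07692·V_4 = 0
  0.3361·V_4 - 0.002778·V_1 - 0.07692·V_2 = 0
Solving these 4 simultaneous equations (Gaussian elimination) gives:
  V_0 = 15130 V, V_1 = 133.1 V, V_2 = 5.727 V, V_4 = 2.411 V
R_eq = V_0 / 1 A = 15130 Ω = 15.13 kΩ

Final answer: 15.13 kΩ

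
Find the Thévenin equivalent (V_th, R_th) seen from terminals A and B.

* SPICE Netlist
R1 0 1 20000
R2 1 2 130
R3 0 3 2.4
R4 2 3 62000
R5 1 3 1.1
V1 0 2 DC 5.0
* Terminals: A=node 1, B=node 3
Step 1 — V_th is the open-circuit voltage V_A - V_B (nothing connected across the terminals).
Nodal analysis, taking node 2 as the 0 V reference.
Source V1 fixes V_0 = 5 V.
KCL at each unknown node (sum of currents leaving = 0; resistances in Ω):
  Node 1: (V_1 - 5)/20000 + (V_1 - 0)/130 + (V_1 - V_3)/1.1 = 0
  Node 3: (V_3 - 5)/2.4 + (V_3 - 0)/62000 + (V_3 - V_1)/1.1 = 0
Collecting terms (coefficients in siemens):
  0.9168·V_1 - 0.9091·V_3 = 0.00025
  1.326·V_3 - 0.9091·V_1 = 2.083
Determinant D = (0.9168)(1.326) - (-0.9091)(-0.9091) = 0.3891
V_1 = [(0.00025)(1.326) - (-0.9091)(2.083)]/D = 4.869 V
V_3 = [(0.9168)(2.083) - (0.00025)(-0.9091)]/D = 4.91 V
V_th = V_1 - V_3 = 4.869 - 4.91 = -0.04119 V
Step 2 — R_th: zero the source — replace V1 by a short circuit (node 2 merges into node 0) — and find the resistance seen between A (node 1) and B (node 3).
Reduce the network between node 1 (A) and node 3 (B) by series/parallel combination:
  Rp1 = R1 ‖ R2 (parallel, both between nodes 0 and 1) = 1/(1/20000 + 1/130) = 129.2 Ω
  Rp2 = R3 ‖ R4 (parallel, both between nodes 0 and 3) = 1/(1/2.4 + 1/62000) = 2.4 Ω
  Rs1 = Rp1 + Rp2 (series, joined only at node 0) = 129.2 + 2.4 = 131.6 Ω
  Rp3 = R5 ‖ Rs1 (parallel, both between nodes 1 and 3) = 1/(1/1.1 + 1/131.6) = 1.091 Ω
R_th = 1.091 Ω

Final answer: V_th = -0.04119 V, R_th = 1.091 Ω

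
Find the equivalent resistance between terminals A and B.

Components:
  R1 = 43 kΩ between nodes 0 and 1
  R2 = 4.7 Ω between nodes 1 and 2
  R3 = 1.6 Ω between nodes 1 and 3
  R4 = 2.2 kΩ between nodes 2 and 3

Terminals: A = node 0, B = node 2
Reduce the network between node 0 (A) and node 2 (B) by series/parallel combination:
  Rs1 = R3 + R4 (series, joined only at node 3) = 1.6 + 2200 = 2202 Ω
  Rp1 = R2 ‖ Rs1 (parallel, both between nodes 1 and 2) = 1/(1/4.7 + 1/2202) = 4.69 Ω
  Rs2 = R1 + Rp1 (series, joined only at node 1) = 43000 + 4.69 = 43000 Ω
R_eq = 43 kΩ

Final answer: 43 kΩ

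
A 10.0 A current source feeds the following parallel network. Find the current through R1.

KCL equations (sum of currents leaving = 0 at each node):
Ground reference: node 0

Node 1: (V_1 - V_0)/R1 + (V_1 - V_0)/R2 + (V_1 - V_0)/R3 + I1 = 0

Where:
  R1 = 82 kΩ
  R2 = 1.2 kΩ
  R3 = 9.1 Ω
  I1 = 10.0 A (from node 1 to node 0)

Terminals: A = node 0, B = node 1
All resistors sit directly between nodes 0 and 1, so they are in parallel and share one voltage V; the full source current 10 A splits among them.
1/R_par = 1/82000 + 1/1200 + 1/9.1 = 0.1107 S  =>  R_par = 9.031 Ω
V = I × R_par = 10 × 9.031 = 90.31 V
I_R1 = V/R1 = 90.31/82000 = 0.001101 A

Final answer: 0.001101 A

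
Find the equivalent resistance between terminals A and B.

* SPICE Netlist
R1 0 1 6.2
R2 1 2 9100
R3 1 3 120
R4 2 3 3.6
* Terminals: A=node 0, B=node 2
Reduce the network between node 0 (A) and node 2 (B) by series/parallel combination:
  Rs1 = R3 + R4 (series, joined only at node 3) = 120 + 3.6 = 123.6 Ω
  Rp1 = R2 ‖ Rs1 (parallel, both between nodes 1 and 2) = 1/(1/9100 + 1/123.6) = 121.9 Ω
  Rs2 = R1 + Rp1 (series, joined only at node 1) = 6.2 + 121.9 = 128.1 Ω
R_eq = 128.1 Ω

Final answer: 128.1 Ω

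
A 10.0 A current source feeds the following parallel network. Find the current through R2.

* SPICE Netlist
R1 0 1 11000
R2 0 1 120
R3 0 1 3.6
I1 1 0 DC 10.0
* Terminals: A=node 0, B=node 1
All resistors sit directly between nodes 0 and 1, so they are in parallel and share one voltage V; the full source current 10 A splits among them.
1/R_par = 1/11000 + 1/120 + 1/3.6 = 0.2862 S  =>  R_par = 3.494 Ω
V = I × R_par = 10 × 3.494 = 34.94 V
I_R2 = V/R2 = 34.94/120 = 0.2912 A

Final answer: 0.2912 A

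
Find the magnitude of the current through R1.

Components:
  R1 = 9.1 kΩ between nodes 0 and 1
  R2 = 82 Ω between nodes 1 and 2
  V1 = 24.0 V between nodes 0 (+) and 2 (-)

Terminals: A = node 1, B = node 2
Nodal analysis, taking node 2 as the 0 V reference.
Source V1 fixes V_0 = 24 V.
KCL at each unknown node (sum of currents leaving = 0; resistances in Ω):
  Node 1: (V_1 - 24)/9100 + (V_1 - 0)/82 = 0
Collecting terms: 0.01231 × V_1 = 0.002637  =>  V_1 = 0.2143 V
I_R1 = (V_0 - V_1)/R1 = (24 - 0.2143)/9100 = 0.002614 A
|I_R1| = 0.002614 A

Final answer: |I_R1| = 0.002614 A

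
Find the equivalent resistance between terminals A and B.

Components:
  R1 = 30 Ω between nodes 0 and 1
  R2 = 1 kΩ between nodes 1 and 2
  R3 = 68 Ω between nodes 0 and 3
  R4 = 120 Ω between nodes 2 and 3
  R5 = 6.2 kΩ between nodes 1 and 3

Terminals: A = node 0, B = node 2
The network is not a plain series/parallel combination. Inject a 1 A test current into terminal A (node 0) and return it from terminal B (node 2); then R_eq = V_A / (1 A).
Nodal analysis, taking node 2 as the 0 V reference.
Current source I_test pushes 1 A into node 0 and draws it out of node 2.
KCL at each unknown node (sum of currents leaving = 0; resistances in Ω):
  Node 0: (V_0 - V_1)/30 + (V_0 - V_3)/68 - 1 = 0
  Node 1: (V_1 - V_0)/30 + (V_1 - 0)/1000 + (V_1 - V_3)/6200 = 0
  Node 3: (V_3 - V_0)/68 + (V_3 - V_1)/6200 + (V_3 - 0)/120 = 0
Collecting terms (coefficients in siemens):
  0.04804·V_0 - 0.03333·V_1 - 0.01471·V_3 = 1
  0.03449·V_1 - 0.03333·V_0 - 0.0001613·V_3 = 0
  0.0232·V_3 - 0.01471·V_0 - 0.0001613·V_1 = 0
Solving these 3 simultaneous equations (Gaussian elimination) gives:
  V_0 = 158.5 V, V_1 = 153.7 V, V_3 = 101.6 V
R_eq = V_0 / 1 A = 158.5 Ω

Final answer: 158.5 Ω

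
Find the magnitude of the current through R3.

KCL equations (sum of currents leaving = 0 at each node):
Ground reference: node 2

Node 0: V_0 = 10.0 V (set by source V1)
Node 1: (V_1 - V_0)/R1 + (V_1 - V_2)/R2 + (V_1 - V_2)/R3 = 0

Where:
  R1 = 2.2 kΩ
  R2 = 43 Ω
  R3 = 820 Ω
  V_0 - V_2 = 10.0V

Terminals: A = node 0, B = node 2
Nodal analysis, taking node 2 as the 0 V reference.
Source V1 fixes V_0 = 10 V.
KCL at each unknown node (sum of currents leaving = 0; resistances in Ω):
  Node 1: (V_1 - 10)/2200 + (V_1 - 0)/43 + (V_1 - 0)/820 = 0
Collecting terms: 0.02493 × V_1 = 0.004545  =>  V_1 = 0.1823 V
I_R3 = (V_1 - V_2)/R3 = (0.1823 - 0)/820 = 0.0002224 A
|I_R3| = 0.0002224 A

Final answer: |I_R3| = 0.0002224 A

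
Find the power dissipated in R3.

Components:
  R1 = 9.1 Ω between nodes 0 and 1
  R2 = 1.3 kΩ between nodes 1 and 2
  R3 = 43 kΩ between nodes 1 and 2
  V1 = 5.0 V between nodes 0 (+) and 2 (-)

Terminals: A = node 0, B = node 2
Nodal analysis, taking node 2 as the 0 V reference.
Source V1 fixes V_0 = 5 V.
KCL at each unknown node (sum of currents leaving = 0; resistances in Ω):
  Node 1: (V_1 - 5)/9.1 + (V_1 - 0)/1300 + (V_1 - 0)/43000 = 0
Collecting terms: 0.1107 × V_1 = 0.5495  =>  V_1 = 4.964 V
I_R3 = (V_1 - V_2)/R3 = (4.964 - 0)/43000 = 0.0001154 A
P_R3 = I_R3² × R3 = (0.0001154)² × 43000 = 0.0005731 W

Final answer: 0.0005731 W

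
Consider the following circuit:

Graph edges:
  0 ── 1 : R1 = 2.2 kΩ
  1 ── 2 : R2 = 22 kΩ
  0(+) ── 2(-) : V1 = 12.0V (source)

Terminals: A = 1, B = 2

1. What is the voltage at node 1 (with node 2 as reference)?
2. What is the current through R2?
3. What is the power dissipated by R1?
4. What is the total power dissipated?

Nodal analysis, taking node 2 as the 0 V reference.
Source V1 fixes V_0 = 12 V.
KCL at each unknown node (sum of currents leaving = 0; resistances in Ω):
  Node 1: (V_1 - 12)/2200 + (V_1 - 0)/22000 = 0
Collecting terms: 0.0005 × V_1 = 0.005455  =>  V_1 = 10.91 V
Part 1:
  Read off the nodal solution: V_1 = 10.91 V
Part 2:
  I_R2 = (V_1 - V_2)/R2 = (10.91 - 0)/22000 = 0.0004959 A
  Magnitude: I_R2 = 0.0004959 A
Part 3:
  I_R1 = (V_0 - V_1)/R1 = (12 - 10.91)/2200 = 0.0004959 A
  P_R1 = I_R1² × R1 = (0.0004959)² × 2200 = 0.0005409 W
Part 4:
  Power in each resistor, P = (ΔV)²/R:
    P_R1 = (12 - 10.91)²/2200 = 0.0005409 W
    P_R2 = (10.91 - 0)²/22000 = 0.005409 W
  P_total = P_R1 + P_R2 = 0.00595 W

Final answers:
1. V_1 = 10.91 V
2. I_R2 = 0.0004959 A
3. P_R1 = 0.0005409 W
4. P_total = 0.00595 W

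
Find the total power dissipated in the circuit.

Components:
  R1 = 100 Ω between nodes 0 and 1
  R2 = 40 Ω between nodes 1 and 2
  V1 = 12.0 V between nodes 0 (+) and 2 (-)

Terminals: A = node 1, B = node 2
Nodal analysis, taking node 2 as the 0 V reference.
Source V1 fixes V_0 = 12 V.
KCL at each unknown node (sum of currents leaving = 0; resistances in Ω):
  Node 1: (V_1 - 12)/100 + (V_1 - 0)/40 = 0
Collecting terms: 0.035 × V_1 = 0.12  =>  V_1 = 3.429 V
Power in each resistor, P = (ΔV)²/R:
  P_R1 = (12 - 3.429)²/100 = 0.7347 W
  P_R2 = (3.429 - 0)²/40 = 0.2939 W
P_total = P_R1 + P_R2 = 1.029 W

Final answer: 1.029 W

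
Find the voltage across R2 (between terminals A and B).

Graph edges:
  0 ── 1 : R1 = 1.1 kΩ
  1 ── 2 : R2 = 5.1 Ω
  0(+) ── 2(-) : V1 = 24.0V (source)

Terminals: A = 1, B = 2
R1 and R2 are in series across V1 (node 0 → node 1 → node 2), and the output A–B is taken across R2, so this is a voltage divider.
Series current: I = V1/(R1 + R2) = 24/(1100 + 5.1) = 24/1105 = 0.02172 A
V_R2 = I × R2 = V1 × R2/(R1 + R2) = 24 × 5.1/1105 = 0.1108 V

Final answer: 0.1108 V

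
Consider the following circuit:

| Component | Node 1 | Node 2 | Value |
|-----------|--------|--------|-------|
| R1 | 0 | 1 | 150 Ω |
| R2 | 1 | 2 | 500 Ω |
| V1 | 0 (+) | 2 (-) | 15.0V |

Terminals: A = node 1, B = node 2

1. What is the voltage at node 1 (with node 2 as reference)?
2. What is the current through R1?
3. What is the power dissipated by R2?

Nodal analysis, taking node 2 as the 0 V reference.
Source V1 fixes V_0 = 15 V.
KCL at each unknown node (sum of currents leaving = 0; resistances in Ω):
  Node 1: (V_1 - 15)/150 + (V_1 - 0)/500 = 0
Collecting terms: 0.008667 × V_1 = 0.1  =>  V_1 = 11.54 V
Part 1:
  Read off the nodal solution: V_1 = 11.54 V
Part 2:
  I_R1 = (V_0 - V_1)/R1 = (15 - 11.54)/150 = 0.02308 A
  Magnitude: I_R1 = 0.02308 A
Part 3:
  I_R2 = (V_1 - V_2)/R2 = (11.54 - 0)/500 = 0.02308 A
  P_R2 = I_R2² × R2 = (0.02308)² × 500 = 0.2663 W

Final answers:
1. V_1 = 11.54 V
2. I_R1 = 0.02308 A
3. P_R2 = 0.2663 W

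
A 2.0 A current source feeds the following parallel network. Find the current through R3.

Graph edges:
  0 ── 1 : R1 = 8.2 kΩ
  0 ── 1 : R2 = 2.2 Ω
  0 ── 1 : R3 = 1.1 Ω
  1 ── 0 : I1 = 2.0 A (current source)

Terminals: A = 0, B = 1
All resistors sit directly between nodes 0 and 1, so they are in parallel and share one voltage V; the full source current 2 A splits among them.
1/R_par = 1/8200 + 1/2.2 + 1/1.1 = 1.364 S  =>  R_par = 0.7333 Ω
V = I × R_par = 2 × 0.7333 = 1.467 V
I_R3 = V/R3 = 1.467/1.1 = 1.333 A

Final answer: 1.333 A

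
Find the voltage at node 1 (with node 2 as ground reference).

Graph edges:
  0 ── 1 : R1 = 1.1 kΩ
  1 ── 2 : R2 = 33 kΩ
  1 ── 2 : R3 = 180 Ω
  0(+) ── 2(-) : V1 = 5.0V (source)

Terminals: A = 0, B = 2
Nodal analysis, taking node 2 as the 0 V reference.
Source V1 fixes V_0 = 5 V.
KCL at each unknown node (sum of currents leaving = 0; resistances in Ω):
  Node 1: (V_1 - 5)/1100 + (V_1 - 0)/33000 + (V_1 - 0)/180 = 0
Collecting terms: 0.006495 × V_1 = 0.004545  =>  V_1 = 0.6998 V
The requested potential is V_1 = 0.6998 V.

Final answer: V_1 = 0.6998 V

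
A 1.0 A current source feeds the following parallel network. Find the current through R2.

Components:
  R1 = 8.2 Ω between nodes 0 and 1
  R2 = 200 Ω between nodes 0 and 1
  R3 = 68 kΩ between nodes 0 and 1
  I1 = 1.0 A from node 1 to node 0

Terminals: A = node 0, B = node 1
All resistors sit directly between nodes 0 and 1, so they are in parallel and share one voltage V; the full source current 1 A splits among them.
1/R_par = 1/8.2 + 1/200 + 1/68000 = 0.127 S  =>  R_par = 7.876 Ω
V = I × R_par = 1 × 7.876 = 7.876 V
I_R2 = V/R2 = 7.876/200 = 0.03938 A

Final answer: 0.03938 A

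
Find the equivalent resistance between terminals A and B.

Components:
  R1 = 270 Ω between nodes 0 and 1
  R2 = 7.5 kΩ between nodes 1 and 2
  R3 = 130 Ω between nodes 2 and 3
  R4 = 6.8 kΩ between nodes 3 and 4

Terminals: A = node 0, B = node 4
Reduce the network between node 0 (A) and node 4 (B) by series/parallel combination:
  Rs1 = R1 + R2 (series, joined only at node 1) = 270 + 7500 = 7770 Ω
  Rs2 = R3 + Rs1 (series, joined only at node 2) = 130 + 7770 = 7900 Ω
  Rs3 = R4 + Rs2 (series, joined only at node 3) = 6800 + 7900 = 14700 Ω
R_eq = 14.7 kΩ

Final answer: 14.7 kΩ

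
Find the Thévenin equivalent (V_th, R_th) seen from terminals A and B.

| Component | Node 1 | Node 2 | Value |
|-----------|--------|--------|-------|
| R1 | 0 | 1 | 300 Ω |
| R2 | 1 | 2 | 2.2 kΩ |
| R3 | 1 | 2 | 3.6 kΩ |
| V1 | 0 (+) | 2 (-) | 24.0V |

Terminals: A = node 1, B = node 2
Step 1 — V_th is the open-circuit voltage V_A - V_B (nothing connected across the terminals).
Nodal analysis, taking node 2 as the 0 V reference.
Source V1 fixes V_0 = 24 V.
KCL at each unknown node (sum of currents leaving = 0; resistances in Ω):
  Node 1: (V_1 - 24)/300 + (V_1 - 0)/2200 + (V_1 - 0)/3600 = 0
Collecting terms: 0.004066 × V_1 = 0.08  =>  V_1 = 19.68 V
V_th = V_1 - V_2 = 19.68 - 0 = 19.68 V
Step 2 — R_th: zero the source — replace V1 by a short circuit (node 2 merges into node 0) — and find the resistance seen between A (node 1) and B (node 0).
Reduce the network between node 1 (A) and node 0 (B) by series/parallel combination:
  Rp1 = R1 ‖ R2 ‖ R3 (parallel, all between nodes 0 and 1) = 1/(1/300 + 1/2200 + 1/3600) = 246 Ω
R_th = 246 Ω

Final answer: V_th = 19.68 V, R_th = 246 Ω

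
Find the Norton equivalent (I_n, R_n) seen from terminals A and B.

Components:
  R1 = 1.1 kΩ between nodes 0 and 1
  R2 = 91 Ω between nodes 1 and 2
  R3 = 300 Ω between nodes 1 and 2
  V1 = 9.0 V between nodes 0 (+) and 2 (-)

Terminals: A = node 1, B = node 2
Find the Thévenin equivalent first; then I_n = V_th/R_th and R_n = R_th.
Step 1 — V_th is the open-circuit voltage V_A - V_B (nothing connected across the terminals).
Nodal analysis, taking node 2 as the 0 V reference.
Source V1 fixes V_0 = 9 V.
KCL at each unknown node (sum of currents leaving = 0; resistances in Ω):
  Node 1: (V_1 - 9)/1100 + (V_1 - 0)/91 + (V_1 - 0)/300 = 0
Collecting terms: 0.01523 × V_1 = 0.008182  =>  V_1 = 0.5372 V
V_th = V_1 - V_2 = 0.5372 - 0 = 0.5372 V
Step 2 — R_th: zero the source — replace V1 by a short circuit (node 2 merges into node 0) — and find the resistance seen between A (node 1) and B (node 0).
Reduce the network between node 1 (A) and node 0 (B) by series/parallel combination:
  Rp1 = R1 ‖ R2 ‖ R3 (parallel, all between nodes 0 and 1) = 1/(1/1100 + 1/91 + 1/300) = 65.65 Ω
R_th = 65.65 Ω
I_n = V_th/R_th = 0.5372/65.65 = 0.008182 A, and R_n = R_th = 65.65 Ω

Final answer: I_n = 0.008182 A, R_n = 65.65 Ω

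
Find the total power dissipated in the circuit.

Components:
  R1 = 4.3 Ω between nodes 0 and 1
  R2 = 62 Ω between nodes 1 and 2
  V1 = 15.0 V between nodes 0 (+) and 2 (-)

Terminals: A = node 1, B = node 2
Nodal analysis, taking node 2 as the 0 V reference.
Source V1 fixes V_0 = 15 V.
KCL at each unknown node (sum of currents leaving = 0; resistances in Ω):
  Node 1: (V_1 - 15)/4.3 + (V_1 - 0)/62 = 0
Collecting terms: 0.2487 × V_1 = 3.488  =>  V_1 = 14.03 V
Power in each resistor, P = (ΔV)²/R:
  P_R1 = (15 - 14.03)²/4.3 = 0.2201 W
  P_R2 = (14.03 - 0)²/62 = 3.174 W
P_total = P_R1 + P_R2 = 3.394 W

Final answer: 3.394 W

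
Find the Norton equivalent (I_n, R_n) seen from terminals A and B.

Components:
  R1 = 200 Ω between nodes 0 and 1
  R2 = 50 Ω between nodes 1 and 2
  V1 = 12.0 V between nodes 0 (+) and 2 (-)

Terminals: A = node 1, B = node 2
Find the Thévenin equivalent first; then I_n = V_th/R_th and R_n = R_th.
Step 1 — V_th is the open-circuit voltage V_A - V_B (nothing connected across the terminals).
Nodal analysis, taking node 2 as the 0 V reference.
Source V1 fixes V_0 = 12 V.
KCL at each unknown node (sum of currents leaving = 0; resistances in Ω):
  Node 1: (V_1 - 12)/200 + (V_1 - 0)/50 = 0
Collecting terms: 0.025 × V_1 = 0.06  =>  V_1 = 2.4 V
V_th = V_1 - V_2 = 2.4 - 0 = 2.4 V
Step 2 — R_th: zero the source — replace V1 by a short circuit (node 2 merges into node 0) — and find the resistance seen between A (node 1) and B (node 0).
Reduce the network between node 1 (A) and node 0 (B) by series/parallel combination:
  Rp1 = R1 ‖ R2 (parallel, both between nodes 0 and 1) = 1/(1/200 + 1/50) = 40 Ω
R_th = 40 Ω
I_n = V_th/R_th = 2.4/40 = 0.06 A, and R_n = R_th = 40 Ω

Final answer: I_n = 0.06 A, R_n = 40 Ω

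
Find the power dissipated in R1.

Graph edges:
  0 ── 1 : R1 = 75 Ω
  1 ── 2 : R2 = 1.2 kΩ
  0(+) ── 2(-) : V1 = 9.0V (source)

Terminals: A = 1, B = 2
Nodal analysis, taking node 2 as the 0 V reference.
Source V1 fixes V_0 = 9 V.
KCL at each unknown node (sum of currents leaving = 0; resistances in Ω):
  Node 1: (V_1 - 9)/75 + (V_1 - 0)/1200 = 0
Collecting terms: 0.01417 × V_1 = 0.12  =>  V_1 = 8.471 V
I_R1 = (V_0 - V_1)/R1 = (9 - 8.471)/75 = 0.007059 A
P_R1 = I_R1² × R1 = (0.007059)² × 75 = 0.003737 W

Final answer: 0.003737 W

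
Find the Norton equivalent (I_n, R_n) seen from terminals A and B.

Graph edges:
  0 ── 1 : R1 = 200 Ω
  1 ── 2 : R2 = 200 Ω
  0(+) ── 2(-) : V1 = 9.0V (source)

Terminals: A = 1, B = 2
Find the Thévenin equivalent first; then I_n = V_th/R_th and R_n = R_th.
Step 1 — V_th is the open-circuit voltage V_A - V_B (nothing connected across the terminals).
Nodal analysis, taking node 2 as the 0 V reference.
Source V1 fixes V_0 = 9 V.
KCL at each unknown node (sum of currents leaving = 0; resistances in Ω):
  Node 1: (V_1 - 9)/200 + (V_1 - 0)/200 = 0
Collecting terms: 0.01 × V_1 = 0.045  =>  V_1 = 4.5 V
V_th = V_1 - V_2 = 4.5 - 0 = 4.5 V
Step 2 — R_th: zero the source — replace V1 by a short circuit (node 2 merges into node 0) — and find the resistance seen between A (node 1) and B (node 0).
Reduce the network between node 1 (A) and node 0 (B) by series/parallel combination:
  Rp1 = R1 ‖ R2 (parallel, both between nodes 0 and 1) = 1/(1/200 + 1/200) = 100 Ω
R_th = 100 Ω
I_n = V_th/R_th = 4.5/100 = 0.045 A, and R_n = R_th = 100 Ω

Final answer: I_n = 0.045 A, R_n = 100 Ω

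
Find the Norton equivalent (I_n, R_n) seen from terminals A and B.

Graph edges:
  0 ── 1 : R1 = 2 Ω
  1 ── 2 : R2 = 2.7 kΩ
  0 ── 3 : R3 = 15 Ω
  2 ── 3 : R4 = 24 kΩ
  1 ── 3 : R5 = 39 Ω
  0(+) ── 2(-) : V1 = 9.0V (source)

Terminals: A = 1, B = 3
Find the Thévenin equivalent first; then I_n = V_th/R_th and R_n = R_th.
Step 1 — V_th is the open-circuit voltage V_A - V_B (nothing connected across the terminals).
Nodal analysis, taking node 2 as the 0 V reference.
Source V1 fixes V_0 = 9 V.
KCL at each unknown node (sum of currents leaving = 0; resistances in Ω):
  Node 1: (V_1 - 9)/2 + (V_1 - 0)/2700 + (V_1 - V_3)/39 = 0
  Node 3: (V_3 - 9)/15 + (V_3 - 0)/24000 + (V_3 - V_1)/39 = 0
Collecting terms (coefficients in siemens):
  0.526·V_1 - 0.02564·V_3 = 4.5
  0.09235·V_3 - 0.02564·V_1 = 0.6
Determinant D = (0.526)(0.09235) - (-0.02564)(-0.02564) = 0.04792
V_1 = [(4.5)(0.09235) - (-0.02564)(0.6)]/D = 8.993 V
V_3 = [(0.526)(0.6) - (4.5)(-0.02564)]/D = 8.994 V
V_th = V_1 - V_3 = 8.993 - 8.994 = -0.0007246 V
Step 2 — R_th: zero the source — replace V1 by a short circuit (node 2 merges into node 0) — and find the resistance seen between A (node 1) and B (node 3).
Reduce the network between node 1 (A) and node 3 (B) by series/parallel combination:
  Rp1 = R1 ‖ R2 (parallel, both between nodes 0 and 1) = 1/(1/2 + 1/2700) = 1.999 Ω
  Rp2 = R3 ‖ R4 (parallel, both between nodes 0 and 3) = 1/(1/15 + 1/24000) = 14.99 Ω
  Rs1 = Rp1 + Rp2 (series, joined only at node 0) = 1.999 + 14.99 = 16.99 Ω
  Rp3 = R5 ‖ Rs1 (parallel, both between nodes 1 and 3) = 1/(1/39 + 1/16.99) = 11.83 Ω
R_th = 11.83 Ω
I_n = V_th/R_th = -0.0007246/11.83 = -0.00006123 A, and R_n = R_th = 11.83 Ω

Final answer: I_n = -6.123e-05 A, R_n = 11.83 Ω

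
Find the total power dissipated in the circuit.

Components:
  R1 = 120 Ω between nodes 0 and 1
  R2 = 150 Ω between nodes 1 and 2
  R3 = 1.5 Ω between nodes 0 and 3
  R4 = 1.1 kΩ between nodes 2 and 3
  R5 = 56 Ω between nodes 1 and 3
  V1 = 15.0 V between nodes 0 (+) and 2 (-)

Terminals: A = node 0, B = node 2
Nodal analysis, taking node 2 as the 0 V reference.
Source V1 fixes V_0 = 15 V.
KCL at each unknown node (sum of currents leaving = 0; resistances in Ω):
  Node 1: (V_1 - 15)/120 + (V_1 - 0)/150 + (V_1 - V_3)/56 = 0
  Node 3: (V_3 - 15)/1.5 + (V_3 - 0)/1100 + (V_3 - V_1)/56 = 0
Collecting terms (coefficients in siemens):
  0.03286·V_1 - 0.01786·V_3 = 0.125
  0.6854·V_3 - 0.01786·V_1 = 10
Determinant D = (0.03286)(0.6854) - (-0.01786)(-0.01786) = 0.0222
V_1 = [(0.125)(0.6854) - (-0.01786)(10)]/D = 11.9 V
V_3 = [(0.03286)(10) - (0.125)(-0.01786)]/D = 14.9 V
Power in each resistor, P = (ΔV)²/R:
  P_R1 = (15 - 11.9)²/120 = 0.07999 W
  P_R2 = (11.9 - 0)²/150 = 0.9444 W
  P_R3 = (15 - 14.9)²/1.5 = 0.006748 W
  P_R4 = (0 - 14.9)²/1100 = 0.2018 W
  P_R5 = (11.9 - 14.9)²/56 = 0.1605 W
P_total = P_R1 + P_R2 + P_R3 + P_R4 + P_R5 = 1.393 W

Final answer: 1.393 W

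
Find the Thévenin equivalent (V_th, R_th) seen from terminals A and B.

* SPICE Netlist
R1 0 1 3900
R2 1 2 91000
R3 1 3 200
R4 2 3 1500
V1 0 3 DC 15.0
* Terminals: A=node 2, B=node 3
Step 1 — V_th is the open-circuit voltage V_A - V_B (nothing connected across the terminals).
Nodal analysis, taking node 3 as the 0 V reference.
Source V1 fixes V_0 = 15 V.
KCL at each unknown node (sum of currents leaving = 0; resistances in Ω):
  Node 1: (V_1 - 15)/3900 + (V_1 - V_2)/91000 + (V_1 - 0)/200 = 0
  Node 2: (V_2 - V_1)/91000 + (V_2 - 0)/1500 = 0
Collecting terms (coefficients in siemens):
  0.005267·V_1 - 0.00001099·V_2 = 0.003846
  0.0006777·V_2 - 0.00001099·V_1 = 0
Determinant D = (0.005267)(0.0006777) - (-0.00001099)(-0.00001099) = 0.000003569
V_1 = [(0.003846)(0.0006777) - (-0.00001099)(0)]/D = 0.7302 V
V_2 = [(0.005267)(0) - (0.003846)(-0.00001099)]/D = 0.01184 V
V_th = V_2 - V_3 = 0.01184 - 0 = 0.01184 V
Step 2 — R_th: zero the source — replace V1 by a short circuit (node 3 merges into node 0) — and find the resistance seen between A (node 2) and B (node 0).
Reduce the network between node 2 (A) and node 0 (B) by series/parallel combination:
  Rp1 = R1 ‖ R3 (parallel, both between nodes 0 and 1) = 1/(1/3900 + 1/200) = 190.2 Ω
  Rs1 = R2 + Rp1 (series, joined only at node 1) = 91000 + 190.2 = 91190 Ω
  Rp2 = R4 ‖ Rs1 (parallel, both between nodes 0 and 2) = 1/(1/1500 + 1/91190) = 1476 Ω
R_th = 1.476 kΩ

Final answer: V_th = 0.01184 V, R_th = 1.476 kΩ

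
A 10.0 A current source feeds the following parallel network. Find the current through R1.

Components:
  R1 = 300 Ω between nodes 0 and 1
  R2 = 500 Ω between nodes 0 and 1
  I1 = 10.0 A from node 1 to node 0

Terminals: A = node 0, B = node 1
All resistors sit directly between nodes 0 and 1, so they are in parallel and share one voltage V; the full source current 10 A splits among them.
1/R_par = 1/300 + 1/500 = 0.005333 S  =>  R_par = 187.5 Ω
V = I × R_par = 10 × 187.5 = 1875 V
I_R1 = V/R1 = 1875/300 = 6.25 A

Final answer: 6.25 A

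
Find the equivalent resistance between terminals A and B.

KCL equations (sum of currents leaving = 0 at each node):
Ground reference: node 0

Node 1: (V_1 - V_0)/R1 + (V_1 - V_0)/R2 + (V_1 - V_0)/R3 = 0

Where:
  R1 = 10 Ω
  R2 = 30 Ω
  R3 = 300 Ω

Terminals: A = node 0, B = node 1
Reduce the network between node 0 (A) and node 1 (B) by series/parallel combination:
  Rp1 = R1 ‖ R2 ‖ R3 (parallel, all between nodes 0 and 1) = 1/(1/10 + 1/30 + 1/300) = 7.317 Ω
R_eq = 7.317 Ω

Final answer: 7.317 Ω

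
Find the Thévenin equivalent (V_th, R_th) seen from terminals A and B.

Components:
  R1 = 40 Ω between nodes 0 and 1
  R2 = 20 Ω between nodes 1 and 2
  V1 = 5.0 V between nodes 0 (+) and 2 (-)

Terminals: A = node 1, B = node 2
Step 1 — V_th is the open-circuit voltage V_A - V_B (nothing connected across the terminals).
Nodal analysis, taking node 2 as the 0 V reference.
Source V1 fixes V_0 = 5 V.
KCL at each unknown node (sum of currents leaving = 0; resistances in Ω):
  Node 1: (V_1 - 5)/40 + (V_1 - 0)/20 = 0
Collecting terms: 0.075 × V_1 = 0.125  =>  V_1 = 1.667 V
V_th = V_1 - V_2 = 1.667 - 0 = 1.667 V
Step 2 — R_th: zero the source — replace V1 by a short circuit (node 2 merges into node 0) — and find the resistance seen between A (node 1) and B (node 0).
Reduce the network between node 1 (A) and node 0 (B) by series/parallel combination:
  Rp1 = R1 ‖ R2 (parallel, both between nodes 0 and 1) = 1/(1/40 + 1/20) = 13.33 Ω
R_th = 13.33 Ω

Final answer: V_th = 1.667 V, R_th = 13.33 Ω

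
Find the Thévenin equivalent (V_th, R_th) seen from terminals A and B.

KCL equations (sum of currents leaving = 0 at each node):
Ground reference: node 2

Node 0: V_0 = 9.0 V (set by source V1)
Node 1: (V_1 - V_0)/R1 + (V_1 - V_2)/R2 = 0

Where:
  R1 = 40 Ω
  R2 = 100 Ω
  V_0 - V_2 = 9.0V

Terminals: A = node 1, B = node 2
Step 1 — V_th is the open-circuit voltage V_A - V_B (nothing connected across the terminals).
Nodal analysis, taking node 2 as the 0 V reference.
Source V1 fixes V_0 = 9 V.
KCL at each unknown node (sum of currents leaving = 0; resistances in Ω):
  Node 1: (V_1 - 9)/40 + (V_1 - 0)/100 = 0
Collecting terms: 0.035 × V_1 = 0.225  =>  V_1 = 6.429 V
V_th = V_1 - V_2 = 6.429 - 0 = 6.429 V
Step 2 — R_th: zero the source — replace V1 by a short circuit (node 2 merges into node 0) — and find the resistance seen between A (node 1) and B (node 0).
Reduce the network between node 1 (A) and node 0 (B) by series/parallel combination:
  Rp1 = R1 ‖ R2 (parallel, both between nodes 0 and 1) = 1/(1/40 + 1/100) = 28.57 Ω
R_th = 28.57 Ω

Final answer: V_th = 6.429 V, R_th = 28.57 Ω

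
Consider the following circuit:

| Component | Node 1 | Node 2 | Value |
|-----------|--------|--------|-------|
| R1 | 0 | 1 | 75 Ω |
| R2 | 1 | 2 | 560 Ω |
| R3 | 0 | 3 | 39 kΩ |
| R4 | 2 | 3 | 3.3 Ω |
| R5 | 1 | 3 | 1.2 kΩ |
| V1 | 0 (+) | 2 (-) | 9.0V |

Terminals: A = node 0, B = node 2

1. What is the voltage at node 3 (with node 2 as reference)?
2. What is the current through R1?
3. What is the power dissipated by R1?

Nodal analysis, taking node 2 as the 0 V reference.
Source V1 fixes V_0 = 9 V.
KCL at each unknown node (sum of currents leaving = 0; resistances in Ω):
  Node 1: (V_1 - 9)/75 + (V_1 - 0)/560 + (V_1 - V_3)/1200 = 0
  Node 3: (V_3 - 9)/39000 + (V_3 - 0)/3.3 + (V_3 - V_1)/1200 = 0
Collecting terms (coefficients in siemens):
  0.01595·V_1 - 0.0008333·V_3 = 0.12
  0.3039·V_3 - 0.0008333·V_1 = 0.0002308
Determinant D = (0.01595)(0.3039) - (-0.0008333)(-0.0008333) = 0.004847
V_1 = [(0.12)(0.3039) - (-0.0008333)(0.0002308)]/D = 7.524 V
V_3 = [(0.01595)(0.0002308) - (0.12)(-0.0008333)]/D = 0.02139 V
Part 1:
  Read off the nodal solution: V_3 = 0.02139 V
Part 2:
  I_R1 = (V_0 - V_1)/R1 = (9 - 7.524)/75 = 0.01969 A
  Magnitude: I_R1 = 0.01969 A
Part 3:
  I_R1 = (V_0 - V_1)/R1 = (9 - 7.524)/75 = 0.01969 A
  P_R1 = I_R1² × R1 = (0.01969)² × 75 = 0.02907 W

Final answers:
1. V_3 = 0.02139 V
2. I_R1 = 0.01969 A
3. P_R1 = 0.02907 W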